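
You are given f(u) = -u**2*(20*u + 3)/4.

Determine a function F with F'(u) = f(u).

Any candidate F(u) must reproduce f(u) exactly when differentiated.
Check: d/du[-5*u**4/4 - u**3/4] = -5*u**3 - 3*u**2/4, which equals f(u).

An antiderivative is F(u) = -5*u**4/4 - u**3/4.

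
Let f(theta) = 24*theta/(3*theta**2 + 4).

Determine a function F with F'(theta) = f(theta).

The substitution u = theta**2 + 4/3 works: f is exactly (dF/du)*(du/dtheta) for that inner function.
Check: d/dtheta[4*log(theta**2 + 4/3)] = 24*theta/(3*theta**2 + 4) = f(theta).

An antiderivative is F(theta) = 4*log(theta**2 + 4/3).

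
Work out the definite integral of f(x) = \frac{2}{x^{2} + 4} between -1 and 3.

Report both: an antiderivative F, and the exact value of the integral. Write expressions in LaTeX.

Antiderivative: F(x) = \operatorname{atan}{\left(\frac{x}{2} \right)}; value = \operatorname{atan}{\left(\frac{1}{2} \right)} + \operatorname{atan}{\left(\frac{3}{2} \right)}

Check any antiderivative F(x) by computing F'(x) and comparing it with f(x).
F(x) = \operatorname{atan}{\left(\frac{x}{2} \right)} is an antiderivative of f.
Check: d/dx[\operatorname{atan}{\left(\frac{x}{2} \right)}] = \frac{2}{x^{2} + 4} = f(x).
F(3) = \operatorname{atan}{\left(\frac{3}{2} \right)}; F(-1) = - \operatorname{atan}{\left(\frac{1}{2} \right)}.
Integral = F(3) - F(-1) = \operatorname{atan}{\left(\frac{1}{2} \right)} + \operatorname{atan}{\left(\frac{3}{2} \right)}.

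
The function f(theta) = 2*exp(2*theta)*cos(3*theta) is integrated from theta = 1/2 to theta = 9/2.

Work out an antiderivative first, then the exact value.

Check any antiderivative F(theta) by computing F'(theta) and comparing it with f(theta).
F(theta) = 2*(3*sin(3*theta) + 2*cos(3*theta))*exp(2*theta)/13 is an antiderivative of f.
Check: d/dtheta[2*(3*sin(3*theta) + 2*cos(3*theta))*exp(2*theta)/13] = 2*exp(2*theta)*cos(3*theta) = f(theta).
F(9/2) = 4*exp(9)*cos(27/2)/13 + 6*exp(9)*sin(27/2)/13; F(1/2) = 4*exp(1)*cos(3/2)/13 + 6*exp(1)*sin(3/2)/13.
Integral = F(9/2) - F(1/2) = -6*exp(1)*sin(3/2)/13 - 4*exp(1)*cos(3/2)/13 + 4*exp(9)*cos(27/2)/13 + 6*exp(9)*sin(27/2)/13.

Antiderivative: F(theta) = 2*(3*sin(3*theta) + 2*cos(3*theta))*exp(2*theta)/13; value = -6*exp(1)*sin(3/2)/13 - 4*exp(1)*cos(3/2)/13 + 4*exp(9)*cos(27/2)/13 + 6*exp(9)*sin(27/2)/13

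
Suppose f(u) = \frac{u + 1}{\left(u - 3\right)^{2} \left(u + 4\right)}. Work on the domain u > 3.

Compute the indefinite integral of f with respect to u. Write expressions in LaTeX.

The denominator factors as \left(u - 3\right)^{2} \left(u + 4\right); partial fractions split f into directly integrable pieces: - \frac{3}{49 \left(u + 4\right)} + \frac{3}{49 \left(u - 3\right)} + \frac{4}{7 \left(u - 3\right)^{2}}.
Check: d/du[\frac{3 \left(u - 3\right) \log{\left(u - 3 \right)} - 3 \left(u - 3\right) \log{\left(u + 4 \right)} - 28}{49 \left(u - 3\right)}] = \frac{u + 1}{u^{3} - 2 u^{2} - 15 u + 36}, which equals f(u).

F(u) = \frac{3 \left(u - 3\right) \log{\left(u - 3 \right)} - 3 \left(u - 3\right) \log{\left(u + 4 \right)} - 28}{49 \left(u - 3\right)} + C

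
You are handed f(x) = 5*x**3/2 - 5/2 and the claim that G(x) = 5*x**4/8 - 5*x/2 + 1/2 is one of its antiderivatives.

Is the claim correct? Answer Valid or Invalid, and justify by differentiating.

d/dx[G] = 5*x**3/2 - 5/2
This equals f(x) exactly, so the claim holds.

Valid. The derivative of G reproduces f.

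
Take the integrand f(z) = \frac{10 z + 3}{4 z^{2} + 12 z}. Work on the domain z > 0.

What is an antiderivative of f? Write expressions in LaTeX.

An antiderivative is F(z) = \frac{\log{\left(z \right)}}{4} + \frac{9 \log{\left(z + 3 \right)}}{4}.

Factor the denominator (4 z \left(z + 3\right)) and decompose: f = \frac{9}{4 \left(z + 3\right)} + \frac{1}{4 z}; each piece integrates to a log, atan, or power term.
Check: d/dz[\frac{\log{\left(z \right)}}{4} + \frac{9 \log{\left(z + 3 \right)}}{4}] = \frac{10 z + 3}{4 z^{2} + 12 z} = f(z).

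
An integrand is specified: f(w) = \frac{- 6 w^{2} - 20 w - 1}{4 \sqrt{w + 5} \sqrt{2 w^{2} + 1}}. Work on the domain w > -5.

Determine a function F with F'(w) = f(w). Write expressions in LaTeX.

Recognize the product-rule pattern: f = u'v + uv' with u = - \sqrt{w^{2} + \frac{1}{2}}, v = \sqrt{\frac{w}{2} + \frac{5}{2}}, so integration by parts undoes it.
Check: d/dw[- \frac{\sqrt{w + 5} \sqrt{2 w^{2} + 1}}{2}] = \frac{- 6 w^{2} - 20 w - 1}{4 \sqrt{w + 5} \sqrt{2 w^{2} + 1}} = f(w).

An antiderivative is F(w) = - \frac{\sqrt{w + 5} \sqrt{2 w^{2} + 1}}{2}.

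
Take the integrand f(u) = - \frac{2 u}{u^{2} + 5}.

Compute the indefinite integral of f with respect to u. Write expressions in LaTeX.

f matches the chain-rule pattern g'(h)*h' with inner function h(u) = u^{2} + 5; substituting w = h(u) collapses the integral.
Check: d/du[- \log{\left(u^{2} + 5 \right)}] = - \frac{2 u}{u^{2} + 5} = f(u).

F(u) = - \log{\left(u^{2} + 5 \right)} + C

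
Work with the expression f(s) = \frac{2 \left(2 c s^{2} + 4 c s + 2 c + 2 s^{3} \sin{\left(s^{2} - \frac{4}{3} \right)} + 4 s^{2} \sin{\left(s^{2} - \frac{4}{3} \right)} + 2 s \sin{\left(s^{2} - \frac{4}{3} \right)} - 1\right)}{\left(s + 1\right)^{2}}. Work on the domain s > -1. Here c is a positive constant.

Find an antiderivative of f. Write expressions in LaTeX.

Since d/ds undoes antidifferentiation here, F'(s) = f(s) is required of F(s).
Check: d/ds[\frac{2 \left(2 c s^{2} + 2 c s - s \cos{\left(s^{2} - \frac{4}{3} \right)} - \cos{\left(s^{2} - \frac{4}{3} \right)} + 1\right)}{s + 1}] = \frac{4 c s^{2} + 8 c s + 4 c + 4 s^{3} \sin{\left(s^{2} - \frac{4}{3} \right)} + 8 s^{2} \sin{\left(s^{2} - \frac{4}{3} \right)} + 4 s \sin{\left(s^{2} - \frac{4}{3} \right)} - 2}{s^{2} + 2 s + 1}, which equals f(s).

An antiderivative is F(s) = \frac{2 \left(2 c s^{2} + 2 c s - s \cos{\left(s^{2} - \frac{4}{3} \right)} - \cos{\left(s^{2} - \frac{4}{3} \right)} + 1\right)}{s + 1}.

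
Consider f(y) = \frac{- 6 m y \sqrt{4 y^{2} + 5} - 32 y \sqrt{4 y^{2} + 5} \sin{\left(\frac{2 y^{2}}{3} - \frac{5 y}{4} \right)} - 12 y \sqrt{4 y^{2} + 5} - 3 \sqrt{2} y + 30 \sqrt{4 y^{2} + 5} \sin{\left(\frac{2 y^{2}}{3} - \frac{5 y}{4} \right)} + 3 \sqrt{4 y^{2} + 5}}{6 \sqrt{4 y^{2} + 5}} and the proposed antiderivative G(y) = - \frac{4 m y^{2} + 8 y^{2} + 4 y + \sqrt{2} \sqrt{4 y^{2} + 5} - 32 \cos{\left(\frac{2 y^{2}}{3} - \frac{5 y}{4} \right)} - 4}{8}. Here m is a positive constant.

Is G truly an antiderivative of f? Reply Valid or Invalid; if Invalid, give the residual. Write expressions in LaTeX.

Invalid: d/dy[G] - f = -1, which is not 0.

d/dy[G] = \frac{- 6 m y \sqrt{4 y^{2} + 5} - 32 y \sqrt{4 y^{2} + 5} \sin{\left(\frac{2 y^{2}}{3} - \frac{5 y}{4} \right)} - 12 y \sqrt{4 y^{2} + 5} - 3 \sqrt{2} y + 30 \sqrt{4 y^{2} + 5} \sin{\left(\frac{2 y^{2}}{3} - \frac{5 y}{4} \right)} - 3 \sqrt{4 y^{2} + 5}}{6 \sqrt{4 y^{2} + 5}}
d/dy[G] - f(y) = -1 != 0.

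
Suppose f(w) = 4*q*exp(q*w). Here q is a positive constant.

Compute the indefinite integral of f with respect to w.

Differentiate the proposed F(w) back; it has to land on f(w) exactly.
Check: d/dw[4*exp(q*w)] = 4*q*exp(q*w) = f(w).

F(w) = 4*exp(q*w) + C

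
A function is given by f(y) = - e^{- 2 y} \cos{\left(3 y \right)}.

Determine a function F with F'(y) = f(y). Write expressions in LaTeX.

An antiderivative is F(y) = - \frac{3 e^{- 2 y} \sin{\left(3 y \right)}}{13} + \frac{2 e^{- 2 y} \cos{\left(3 y \right)}}{13}.

Differentiate the proposed F(y) back; it has to land on f(y) exactly.
Check: d/dy[- \frac{3 e^{- 2 y} \sin{\left(3 y \right)}}{13} + \frac{2 e^{- 2 y} \cos{\left(3 y \right)}}{13}] = - e^{- 2 y} \cos{\left(3 y \right)} = f(y).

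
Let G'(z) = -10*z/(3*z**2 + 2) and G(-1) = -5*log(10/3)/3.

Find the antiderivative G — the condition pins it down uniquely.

G(z) = -5*log(2*z**2 + 4/3)/3

G'(z) matches the chain-rule pattern g'(h)*h' with inner function h(z) = 2*z**2 + 4/3; substituting u = h(z) collapses the integral.
A general antiderivative is -5*log(2*z**2 + 4/3)/3 + C.
The condition gives C = -5*log(10/3)/3 - (-5*log(10/3)/3) = 0.
So G(z) = -5*log(2*z**2 + 4/3)/3.
Check: d/dz[-5*log(2*z**2 + 4/3)/3] = -10*z/(3*z**2 + 2) = G'(z).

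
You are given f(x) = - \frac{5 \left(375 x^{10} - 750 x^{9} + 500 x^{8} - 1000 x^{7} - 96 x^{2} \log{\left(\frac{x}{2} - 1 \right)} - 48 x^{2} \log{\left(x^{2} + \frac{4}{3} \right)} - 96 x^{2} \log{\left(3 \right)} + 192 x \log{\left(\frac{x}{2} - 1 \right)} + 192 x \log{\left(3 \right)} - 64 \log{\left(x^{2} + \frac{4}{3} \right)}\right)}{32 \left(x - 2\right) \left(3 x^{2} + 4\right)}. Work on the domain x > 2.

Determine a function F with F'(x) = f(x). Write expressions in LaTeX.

Since d/dx undoes antidifferentiation here, F'(x) = f(x) is required of F(x).
Check: d/dx[- \frac{625 x^{8}}{256} + \frac{5 \log{\left(\frac{3 x}{2} - 3 \right)} \log{\left(x^{2} + \frac{4}{3} \right)}}{2}] = \frac{- 1875 x^{10} + 3750 x^{9} - 2500 x^{8} + 5000 x^{7} + 480 x^{2} \log{\left(\frac{x}{2} - 1 \right)} + 240 x^{2} \log{\left(x^{2} + \frac{4}{3} \right)} + 480 x^{2} \log{\left(3 \right)} - 960 x \log{\left(\frac{x}{2} - 1 \right)} - 960 x \log{\left(3 \right)} + 320 \log{\left(x^{2} + \frac{4}{3} \right)}}{96 x^{3} - 192 x^{2} + 128 x - 256}, which equals f(x).

An antiderivative is F(x) = - \frac{625 x^{8}}{256} + \frac{5 \log{\left(\frac{3 x}{2} - 3 \right)} \log{\left(x^{2} + \frac{4}{3} \right)}}{2}.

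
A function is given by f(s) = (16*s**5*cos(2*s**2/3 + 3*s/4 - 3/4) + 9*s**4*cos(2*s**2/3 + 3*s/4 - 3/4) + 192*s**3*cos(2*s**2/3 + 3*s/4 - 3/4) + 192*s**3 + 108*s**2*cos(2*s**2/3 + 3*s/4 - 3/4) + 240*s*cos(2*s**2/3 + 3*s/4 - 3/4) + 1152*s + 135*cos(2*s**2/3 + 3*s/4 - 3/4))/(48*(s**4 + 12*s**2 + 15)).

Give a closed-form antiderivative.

An antiderivative F(s) passes only if d/ds[F] lands on f(s) exactly.
Check: d/ds[log(s**4/3 + 4*s**2 + 5) + sin(2*s**2/3 + 3*s/4 - 3/4)/4] = (16*s**5*cos(2*s**2/3 + 3*s/4 - 3/4) + 9*s**4*cos(2*s**2/3 + 3*s/4 - 3/4) + 192*s**3*cos(2*s**2/3 + 3*s/4 - 3/4) + 192*s**3 + 108*s**2*cos(2*s**2/3 + 3*s/4 - 3/4) + 240*s*cos(2*s**2/3 + 3*s/4 - 3/4) + 1152*s + 135*cos(2*s**2/3 + 3*s/4 - 3/4))/(48*s**4 + 576*s**2 + 720), which equals f(s).

An antiderivative is F(s) = log(s**4/3 + 4*s**2 + 5) + sin(2*s**2/3 + 3*s/4 - 3/4)/4.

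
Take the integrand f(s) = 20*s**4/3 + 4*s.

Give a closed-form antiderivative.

Integrate term by term and add the pieces.
Check: d/ds[4*s**5/3 + 2*s**2] = 20*s**4/3 + 4*s = f(s).

An antiderivative is F(s) = 4*s**5/3 + 2*s**2.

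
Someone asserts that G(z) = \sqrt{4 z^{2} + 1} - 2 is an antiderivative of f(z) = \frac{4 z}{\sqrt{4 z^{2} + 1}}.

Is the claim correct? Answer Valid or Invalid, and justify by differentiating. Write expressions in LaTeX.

Valid - differentiating G returns exactly f.

d/dz[G] = \frac{4 z}{\sqrt{4 z^{2} + 1}}
This equals f(z) exactly, so the claim holds.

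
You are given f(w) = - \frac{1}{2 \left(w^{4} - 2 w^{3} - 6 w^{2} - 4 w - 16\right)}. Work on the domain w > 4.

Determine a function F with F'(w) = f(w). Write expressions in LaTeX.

An antiderivative is F(w) = - \frac{\log{\left(w - 4 \right)}}{216} + \frac{\log{\left(w + 2 \right)}}{72} - \frac{\log{\left(w^{2} + 2 \right)}}{216} + \frac{5 \sqrt{2} \operatorname{atan}{\left(\frac{\sqrt{2} w}{2} \right)}}{216}.

Factor the denominator (2 \left(w - 4\right) \left(w + 2\right) \left(w^{2} + 2\right)) and decompose: f = - \frac{w - 5}{108 \left(w^{2} + 2\right)} + \frac{1}{72 \left(w + 2\right)} - \frac{1}{216 \left(w - 4\right)}; each piece integrates to a log, atan, or power term.
Check: d/dw[- \frac{\log{\left(w - 4 \right)}}{216} + \frac{\log{\left(w + 2 \right)}}{72} - \frac{\log{\left(w^{2} + 2 \right)}}{216} + \frac{5 \sqrt{2} \operatorname{atan}{\left(\frac{\sqrt{2} w}{2} \right)}}{216}] = - \frac{1}{2 w^{4} - 4 w^{3} - 12 w^{2} - 8 w - 32}, which equals f(w).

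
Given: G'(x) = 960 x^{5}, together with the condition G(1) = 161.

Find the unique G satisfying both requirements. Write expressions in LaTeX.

G(x) = 160 x^{6} + 1

A first test for any G(x): its x-derivative must equal the given G'(x).
A general antiderivative is 160 x^{6} + C.
The condition gives C = 161 - (160) = 1.
So G(x) = 160 x^{6} + 1.
Check: d/dx[160 x^{6} + 1] = 960 x^{5} = G'(x).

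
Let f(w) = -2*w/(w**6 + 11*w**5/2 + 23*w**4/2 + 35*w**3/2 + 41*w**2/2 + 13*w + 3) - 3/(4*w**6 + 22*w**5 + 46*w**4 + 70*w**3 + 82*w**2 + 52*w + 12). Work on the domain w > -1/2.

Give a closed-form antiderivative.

The denominator factors as 2*(w + 1)**2*(w + 3)*(2*w + 1)*(w**2 + 2); partial fractions split f into directly integrable pieces: (21*w + 25)/(198*(w**2 + 2)) + 16/(45*(2*w + 1)) - 21/(440*(w + 3)) - 17/(72*(w + 1)) - 5/(12*(w + 1)**2).
Check: d/dw[8*log(w + 1/2)/45 - 17*log(w + 1)/72 - 21*log(w + 3)/440 + 7*log(w**2 + 2)/132 + 25*sqrt(2)*atan(sqrt(2)*w/2)/396 + 5/(12*w + 12)] = (-8*w - 3)/(4*w**6 + 22*w**5 + 46*w**4 + 70*w**3 + 82*w**2 + 52*w + 12), which equals f(w).

An antiderivative is F(w) = 8*log(w + 1/2)/45 - 17*log(w + 1)/72 - 21*log(w + 3)/440 + 7*log(w**2 + 2)/132 + 25*sqrt(2)*atan(sqrt(2)*w/2)/396 + 5/(12*w + 12).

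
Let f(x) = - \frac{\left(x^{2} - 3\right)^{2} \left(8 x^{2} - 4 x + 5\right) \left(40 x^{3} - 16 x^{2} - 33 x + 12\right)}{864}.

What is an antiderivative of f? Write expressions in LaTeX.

f has the shape u'v + uv' for u = \frac{\left(1 - \frac{x^{2}}{3}\right)^{3}}{4} and v = \left(2 x^{2} - x + \frac{5}{4}\right)^{2} — it is the derivative of the product u*v.
Check: d/dx[- \frac{\left(x^{2} - 3\right)^{3} \left(8 x^{2} - 4 x + 5\right)^{2}}{1728}] = - \frac{10 x^{9}}{27} + \frac{x^{8}}{3} + \frac{20 x^{7}}{9} - \frac{469 x^{6}}{216} - \frac{889 x^{5}}{288} + \frac{95 x^{4}}{24} - \frac{71 x^{3}}{48} - \frac{9 x^{2}}{8} + \frac{71 x}{32} - \frac{5}{8}, which equals f(x).

An antiderivative is F(x) = - \frac{\left(x^{2} - 3\right)^{3} \left(8 x^{2} - 4 x + 5\right)^{2}}{1728}.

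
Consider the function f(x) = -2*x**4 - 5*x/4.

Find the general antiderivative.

F(x) = x**2*(-16*x**3 - 25)/40 + C

Integrate term by term and add the pieces.
Check: d/dx[x**2*(-16*x**3 - 25)/40] = -2*x**4 - 5*x/4 = f(x).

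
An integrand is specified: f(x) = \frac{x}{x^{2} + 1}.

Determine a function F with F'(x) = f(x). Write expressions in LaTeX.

An antiderivative is F(x) = \frac{\log{\left(x^{2} + 1 \right)}}{2}.

The substitution u = x^{2} + 1 works: f is exactly (dF/du)*(du/dx) for that inner function.
Check: d/dx[\frac{\log{\left(x^{2} + 1 \right)}}{2}] = \frac{x}{x^{2} + 1} = f(x).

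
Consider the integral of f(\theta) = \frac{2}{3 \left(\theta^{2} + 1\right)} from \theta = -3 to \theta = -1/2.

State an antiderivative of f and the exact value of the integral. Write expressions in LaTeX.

Antiderivative: F(\theta) = \frac{2 \operatorname{atan}{\left(\theta \right)}}{3}; value = - \frac{2 \operatorname{atan}{\left(\frac{1}{2} \right)}}{3} + \frac{2 \operatorname{atan}{\left(3 \right)}}{3}

For F(\theta) to be correct the identity F'(\theta) - f(\theta) = 0 must hold.
F(\theta) = \frac{2 \operatorname{atan}{\left(\theta \right)}}{3} is an antiderivative of f.
Check: d/d\theta[\frac{2 \operatorname{atan}{\left(\theta \right)}}{3}] = \frac{2}{3 \theta^{2} + 3}, which equals f(\theta).
F(-1/2) = - \frac{2 \operatorname{atan}{\left(\frac{1}{2} \right)}}{3}; F(-3) = - \frac{2 \operatorname{atan}{\left(3 \right)}}{3}.
Integral = F(-1/2) - F(-3) = - \frac{2 \operatorname{atan}{\left(\frac{1}{2} \right)}}{3} + \frac{2 \operatorname{atan}{\left(3 \right)}}{3}.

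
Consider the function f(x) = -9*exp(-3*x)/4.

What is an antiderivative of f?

An antiderivative F(x) passes only if d/dx[F] lands on f(x) exactly.
Check: d/dx[3*exp(-3*x)/4] = -9*exp(-3*x)/4 = f(x).

An antiderivative is F(x) = 3*exp(-3*x)/4.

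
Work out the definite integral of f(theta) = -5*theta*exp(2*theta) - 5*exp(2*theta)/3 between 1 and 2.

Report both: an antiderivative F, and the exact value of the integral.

Antiderivative: F(theta) = (5 - 30*theta)*exp(2*theta)/12; value = -55*exp(4)/12 + 25*exp(2)/12

f has the shape u'v + uv' for u = 5/12 - 5*theta/2 and v = exp(2*theta) — it is the derivative of the product u*v.
F(theta) = (5 - 30*theta)*exp(2*theta)/12 is an antiderivative of f.
Check: d/dtheta[(5 - 30*theta)*exp(2*theta)/12] = -5*theta*exp(2*theta) - 5*exp(2*theta)/3 = f(theta).
F(2) = -55*exp(4)/12; F(1) = -25*exp(2)/12.
Integral = F(2) - F(1) = -55*exp(4)/12 + 25*exp(2)/12.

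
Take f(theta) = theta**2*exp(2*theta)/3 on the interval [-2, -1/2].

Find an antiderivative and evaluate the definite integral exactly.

f has the shape u'v + uv' for u = theta**2/6 - theta/6 + 1/12 and v = exp(2*theta) — it is the derivative of the product u*v.
F(theta) = (2*theta**2 - 2*theta + 1)*exp(2*theta)/12 is an antiderivative of f.
Check: d/dtheta[(2*theta**2 - 2*theta + 1)*exp(2*theta)/12] = theta**2*exp(2*theta)/3 = f(theta).
F(-1/2) = 5*exp(-1)/24; F(-2) = 13*exp(-4)/12.
Integral = F(-1/2) - F(-2) = -13*exp(-4)/12 + 5*exp(-1)/24.

Antiderivative: F(theta) = (2*theta**2 - 2*theta + 1)*exp(2*theta)/12; value = -13*exp(-4)/12 + 5*exp(-1)/24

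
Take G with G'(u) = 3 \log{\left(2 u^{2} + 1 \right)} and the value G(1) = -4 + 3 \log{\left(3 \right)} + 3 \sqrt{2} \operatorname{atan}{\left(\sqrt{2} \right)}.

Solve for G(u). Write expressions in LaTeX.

A candidate passes only if d/du[G] lands on the given G'(u) exactly.
A general antiderivative is 3 u \log{\left(2 u^{2} + 1 \right)} - 6 u + 3 \sqrt{2} \operatorname{atan}{\left(\sqrt{2} u \right)} + C.
The condition gives C = -4 + 3 \log{\left(3 \right)} + 3 \sqrt{2} \operatorname{atan}{\left(\sqrt{2} \right)} - (-6 + 3 \log{\left(3 \right)} + 3 \sqrt{2} \operatorname{atan}{\left(\sqrt{2} \right)}) = 2.
So G(u) = 3 u \log{\left(2 u^{2} + 1 \right)} - 6 u + 3 \sqrt{2} \operatorname{atan}{\left(\sqrt{2} u \right)} + 2.
Check: d/du[3 u \log{\left(2 u^{2} + 1 \right)} - 6 u + 3 \sqrt{2} \operatorname{atan}{\left(\sqrt{2} u \right)} + 2] = 3 \log{\left(2 u^{2} + 1 \right)} = G'(u).

G(u) = 3 u \log{\left(2 u^{2} + 1 \right)} - 6 u + 3 \sqrt{2} \operatorname{atan}{\left(\sqrt{2} u \right)} + 2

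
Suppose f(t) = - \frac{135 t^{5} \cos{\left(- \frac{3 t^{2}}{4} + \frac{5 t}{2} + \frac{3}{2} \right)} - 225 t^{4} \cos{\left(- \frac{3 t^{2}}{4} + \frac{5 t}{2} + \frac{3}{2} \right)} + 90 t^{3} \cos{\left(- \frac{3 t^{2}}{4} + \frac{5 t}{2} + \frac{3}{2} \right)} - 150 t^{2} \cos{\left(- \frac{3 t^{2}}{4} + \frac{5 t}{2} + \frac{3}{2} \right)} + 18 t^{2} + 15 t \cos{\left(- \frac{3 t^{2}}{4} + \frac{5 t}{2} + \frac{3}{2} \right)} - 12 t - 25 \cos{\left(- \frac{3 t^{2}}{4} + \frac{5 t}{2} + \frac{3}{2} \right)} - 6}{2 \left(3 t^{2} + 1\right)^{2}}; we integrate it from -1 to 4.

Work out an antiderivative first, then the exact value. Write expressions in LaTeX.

Antiderivative: F(t) = \frac{3 t}{3 t^{2} + 1} + 5 \sin{\left(- \frac{3 t^{2}}{4} + \frac{5 t}{2} + \frac{3}{2} \right)} - \frac{1}{3 t^{2} + 1}; value = - 5 \sin{\left(\frac{1}{2} \right)} + \frac{60}{49} + 5 \sin{\left(\frac{7}{4} \right)}

An antiderivative F(t) passes only if d/dt[F] lands on f(t) exactly.
F(t) = \frac{3 t}{3 t^{2} + 1} + 5 \sin{\left(- \frac{3 t^{2}}{4} + \frac{5 t}{2} + \frac{3}{2} \right)} - \frac{1}{3 t^{2} + 1} is an antiderivative of f.
Check: d/dt[\frac{3 t}{3 t^{2} + 1} + 5 \sin{\left(- \frac{3 t^{2}}{4} + \frac{5 t}{2} + \frac{3}{2} \right)} - \frac{1}{3 t^{2} + 1}] = \frac{- 135 t^{5} \cos{\left(- \frac{3 t^{2}}{4} + \frac{5 t}{2} + \frac{3}{2} \right)} + 225 t^{4} \cos{\left(- \frac{3 t^{2}}{4} + \frac{5 t}{2} + \frac{3}{2} \right)} - 90 t^{3} \cos{\left(- \frac{3 t^{2}}{4} + \frac{5 t}{2} + \frac{3}{2} \right)} + 150 t^{2} \cos{\left(- \frac{3 t^{2}}{4} + \frac{5 t}{2} + \frac{3}{2} \right)} - 18 t^{2} - 15 t \cos{\left(- \frac{3 t^{2}}{4} + \frac{5 t}{2} + \frac{3}{2} \right)} + 12 t + 25 \cos{\left(- \frac{3 t^{2}}{4} + \frac{5 t}{2} + \frac{3}{2} \right)} + 6}{18 t^{4} + 12 t^{2} + 2}, which equals f(t).
F(4) = \frac{11}{49} - 5 \sin{\left(\frac{1}{2} \right)}; F(-1) = - 5 \sin{\left(\frac{7}{4} \right)} - 1.
Integral = F(4) - F(-1) = - 5 \sin{\left(\frac{1}{2} \right)} + \frac{60}{49} + 5 \sin{\left(\frac{7}{4} \right)}.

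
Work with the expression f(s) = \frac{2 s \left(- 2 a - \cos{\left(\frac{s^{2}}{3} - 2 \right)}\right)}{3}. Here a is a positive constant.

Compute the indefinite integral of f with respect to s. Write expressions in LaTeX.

F(s) = - \frac{2 a s^{2}}{3} - \sin{\left(\frac{s^{2}}{3} - 2 \right)} + C

For F(s) to be correct the identity F'(s) - f(s) = 0 must hold.
Check: d/ds[- \frac{2 a s^{2}}{3} - \sin{\left(\frac{s^{2}}{3} - 2 \right)}] = - \frac{4 a s}{3} - \frac{2 s \cos{\left(\frac{s^{2}}{3} - 2 \right)}}{3}, which equals f(s).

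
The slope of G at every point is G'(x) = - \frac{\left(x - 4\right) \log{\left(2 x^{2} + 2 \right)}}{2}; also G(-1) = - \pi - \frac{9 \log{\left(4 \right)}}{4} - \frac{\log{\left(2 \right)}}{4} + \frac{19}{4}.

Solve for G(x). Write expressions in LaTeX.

A candidate passes only if d/dx[G] lands on the given G'(x) exactly.
A general antiderivative is \frac{x^{2}}{4} - 4 x + \left(- \frac{x^{2}}{4} + 2 x\right) \log{\left(2 x^{2} + 2 \right)} - \frac{\log{\left(x^{2} + 1 \right)}}{4} + 4 \operatorname{atan}{\left(x \right)} + C.
The condition gives C = - \pi - \frac{9 \log{\left(4 \right)}}{4} - \frac{\log{\left(2 \right)}}{4} + \frac{19}{4} - (- \pi - \frac{9 \log{\left(4 \right)}}{4} - \frac{\log{\left(2 \right)}}{4} + \frac{17}{4}) = \frac{1}{2}.
So G(x) = - \frac{x^{2} \log{\left(x^{2} + 1 \right)}}{4} - \frac{x^{2} \log{\left(2 \right)}}{4} + \frac{x^{2}}{4} + 2 x \log{\left(x^{2} + 1 \right)} - 4 x + 2 x \log{\left(2 \right)} - \frac{\log{\left(x^{2} + 1 \right)}}{4} + 4 \operatorname{atan}{\left(x \right)} + \frac{1}{2}.
Check: d/dx[- \frac{x^{2} \log{\left(x^{2} + 1 \right)}}{4} - \frac{x^{2} \log{\left(2 \right)}}{4} + \frac{x^{2}}{4} + 2 x \log{\left(x^{2} + 1 \right)} - 4 x + 2 x \log{\left(2 \right)} - \frac{\log{\left(x^{2} + 1 \right)}}{4} + 4 \operatorname{atan}{\left(x \right)} + \frac{1}{2}] = - \frac{x \log{\left(x^{2} + 1 \right)}}{2} - \frac{x \log{\left(2 \right)}}{2} + 2 \log{\left(x^{2} + 1 \right)} + 2 \log{\left(2 \right)}, which equals G'(x).

G(x) = - \frac{x^{2} \log{\left(x^{2} + 1 \right)}}{4} - \frac{x^{2} \log{\left(2 \right)}}{4} + \frac{x^{2}}{4} + 2 x \log{\left(x^{2} + 1 \right)} - 4 x + 2 x \log{\left(2 \right)} - \frac{\log{\left(x^{2} + 1 \right)}}{4} + 4 \operatorname{atan}{\left(x \right)} + \frac{1}{2}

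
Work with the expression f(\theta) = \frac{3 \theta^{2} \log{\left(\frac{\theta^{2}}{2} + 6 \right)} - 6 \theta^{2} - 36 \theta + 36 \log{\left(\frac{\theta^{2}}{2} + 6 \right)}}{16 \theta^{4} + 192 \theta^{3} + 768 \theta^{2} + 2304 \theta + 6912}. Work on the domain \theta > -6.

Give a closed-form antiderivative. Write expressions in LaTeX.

An antiderivative is F(\theta) = - \frac{3 \log{\left(\frac{\theta^{2}}{2} + 6 \right)}}{16 \left(\theta + 6\right)}.

f has the shape u'v + uv' for u = - \frac{3}{16 \left(\theta + 6\right)} and v = \log{\left(\frac{\theta^{2}}{2} + 6 \right)} — it is the derivative of the product u*v.
Check: d/d\theta[- \frac{3 \log{\left(\frac{\theta^{2}}{2} + 6 \right)}}{16 \left(\theta + 6\right)}] = \frac{3 \theta^{2} \log{\left(\frac{\theta^{2}}{2} + 6 \right)} - 6 \theta^{2} - 36 \theta + 36 \log{\left(\frac{\theta^{2}}{2} + 6 \right)}}{16 \theta^{4} + 192 \theta^{3} + 768 \theta^{2} + 2304 \theta + 6912} = f(\theta).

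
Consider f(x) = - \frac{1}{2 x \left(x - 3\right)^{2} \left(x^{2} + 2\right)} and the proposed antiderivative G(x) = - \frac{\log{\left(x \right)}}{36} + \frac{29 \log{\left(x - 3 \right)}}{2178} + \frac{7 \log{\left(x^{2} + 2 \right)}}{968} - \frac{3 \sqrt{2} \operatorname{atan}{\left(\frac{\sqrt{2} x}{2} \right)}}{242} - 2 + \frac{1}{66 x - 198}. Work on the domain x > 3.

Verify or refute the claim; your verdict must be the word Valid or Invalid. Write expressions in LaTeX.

d/dx[G] = - \frac{1}{2 x^{5} - 12 x^{4} + 22 x^{3} - 24 x^{2} + 36 x}
This equals f(x) exactly, so the claim holds.

Valid: G'(x) = f(x).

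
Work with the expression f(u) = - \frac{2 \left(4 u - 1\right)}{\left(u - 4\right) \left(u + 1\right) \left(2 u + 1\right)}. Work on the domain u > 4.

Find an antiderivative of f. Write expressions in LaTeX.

An antiderivative is F(u) = - \frac{2 \log{\left(u - 4 \right)}}{3} - \frac{4 \log{\left(u + \frac{1}{2} \right)}}{3} + 2 \log{\left(u + 1 \right)}.

The denominator factors as \left(u - 4\right) \left(u + 1\right) \left(2 u + 1\right); partial fractions split f into directly integrable pieces: - \frac{8}{3 \left(2 u + 1\right)} + \frac{2}{u + 1} - \frac{2}{3 \left(u - 4\right)}.
Check: d/du[- \frac{2 \log{\left(u - 4 \right)}}{3} - \frac{4 \log{\left(u + \frac{1}{2} \right)}}{3} + 2 \log{\left(u + 1 \right)}] = \frac{2 - 8 u}{2 u^{3} - 5 u^{2} - 11 u - 4}, which equals f(u).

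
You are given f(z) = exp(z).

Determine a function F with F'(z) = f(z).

An antiderivative is F(z) = exp(z).

Whatever form F(z) takes, F'(z) = f(z) is non-negotiable.
Check: d/dz[exp(z)] = exp(z) = f(z).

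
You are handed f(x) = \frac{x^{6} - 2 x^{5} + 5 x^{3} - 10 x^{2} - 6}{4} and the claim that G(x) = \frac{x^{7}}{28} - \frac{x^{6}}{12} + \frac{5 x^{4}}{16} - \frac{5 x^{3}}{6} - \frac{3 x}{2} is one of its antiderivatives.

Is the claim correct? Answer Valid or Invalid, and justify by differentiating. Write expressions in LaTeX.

Valid. The derivative of G reproduces f.

d/dx[G] = \frac{x^{6}}{4} - \frac{x^{5}}{2} + \frac{5 x^{3}}{4} - \frac{5 x^{2}}{2} - \frac{3}{2}
This equals f(x) exactly, so the claim holds.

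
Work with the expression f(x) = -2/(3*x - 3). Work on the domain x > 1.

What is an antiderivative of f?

An antiderivative is F(x) = -2*log(x - 1)/3.

A candidate is checked by its d/dx: the result must match f(x).
Check: d/dx[-2*log(x - 1)/3] = -2/(3*x - 3) = f(x).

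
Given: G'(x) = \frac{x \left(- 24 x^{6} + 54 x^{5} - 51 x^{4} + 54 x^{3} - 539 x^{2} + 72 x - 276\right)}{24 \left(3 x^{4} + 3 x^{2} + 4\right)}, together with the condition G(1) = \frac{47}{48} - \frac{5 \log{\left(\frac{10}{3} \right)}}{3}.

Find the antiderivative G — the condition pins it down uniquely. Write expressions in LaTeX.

G(x) = - \frac{3 \left(\frac{x^{2}}{3} - \frac{x}{2}\right)^{2}}{4} - \frac{5 \log{\left(x^{4} + x^{2} + \frac{4}{3} \right)}}{3} + 1

For G(x) to be correct, d/dx[G] must agree with the stated G'(x) identically.
A general antiderivative is - \frac{3 \left(\frac{x^{2}}{3} - \frac{x}{2}\right)^{2}}{4} - \frac{5 \log{\left(x^{4} + x^{2} + \frac{4}{3} \right)}}{3} + C.
The condition gives C = \frac{47}{48} - \frac{5 \log{\left(\frac{10}{3} \right)}}{3} - (- \frac{5 \log{\left(\frac{10}{3} \right)}}{3} - \frac{1}{48}) = 1.
So G(x) = - \frac{3 \left(\frac{x^{2}}{3} - \frac{x}{2}\right)^{2}}{4} - \frac{5 \log{\left(x^{4} + x^{2} + \frac{4}{3} \right)}}{3} + 1.
Check: d/dx[- \frac{3 \left(\frac{x^{2}}{3} - \frac{x}{2}\right)^{2}}{4} - \frac{5 \log{\left(x^{4} + x^{2} + \frac{4}{3} \right)}}{3} + 1] = \frac{- 24 x^{7} + 54 x^{6} - 51 x^{5} + 54 x^{4} - 539 x^{3} + 72 x^{2} - 276 x}{72 x^{4} + 72 x^{2} + 96}, which equals G'(x).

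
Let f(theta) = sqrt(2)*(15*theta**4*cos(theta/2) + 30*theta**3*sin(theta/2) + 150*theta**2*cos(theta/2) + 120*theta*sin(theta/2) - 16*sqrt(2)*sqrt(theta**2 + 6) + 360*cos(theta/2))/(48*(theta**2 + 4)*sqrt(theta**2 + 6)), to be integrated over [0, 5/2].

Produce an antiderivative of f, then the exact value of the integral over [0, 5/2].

Recover f(theta) by differentiating a candidate F(theta); any mismatch rules it out.
F(theta) = 5*sqrt(theta**2/2 + 3)*sin(theta/2)/4 - atan(theta/2)/3 is an antiderivative of f.
Check: d/dtheta[5*sqrt(theta**2/2 + 3)*sin(theta/2)/4 - atan(theta/2)/3] = (15*theta**4*cos(theta/2) + 30*theta**3*sin(theta/2) + 150*theta**2*cos(theta/2) + 120*theta*sin(theta/2) - 16*sqrt(2)*sqrt(theta**2 + 6) + 360*cos(theta/2))/(24*sqrt(2)*theta**2*sqrt(theta**2 + 6) + 96*sqrt(2)*sqrt(theta**2 + 6)), which equals f(theta).
F(5/2) = -atan(5/4)/3 + 35*sqrt(2)*sin(5/4)/16; F(0) = 0.
Integral = F(5/2) - F(0) = -atan(5/4)/3 + 35*sqrt(2)*sin(5/4)/16.

Antiderivative: F(theta) = 5*sqrt(theta**2/2 + 3)*sin(theta/2)/4 - atan(theta/2)/3; value = -atan(5/4)/3 + 35*sqrt(2)*sin(5/4)/16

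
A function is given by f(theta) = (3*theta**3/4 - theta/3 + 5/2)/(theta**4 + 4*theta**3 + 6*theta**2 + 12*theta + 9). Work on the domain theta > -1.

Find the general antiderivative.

The denominator factors as 12*(theta + 1)*(theta + 3)*(theta**2 + 3); partial fractions split f into directly integrable pieces: -(10*theta + 31)/(48*(theta**2 + 3)) + 67/(96*(theta + 3)) + 25/(96*(theta + 1)).
Check: d/dtheta[-(-75*log(theta + 1) - 201*log(theta + 3) + 30*log(theta**2 + 3) + 62*sqrt(3)*atan(sqrt(3)*theta/3))/288] = (9*theta**3 - 4*theta + 30)/(12*theta**4 + 48*theta**3 + 72*theta**2 + 144*theta + 108), which equals f(theta).

F(theta) = -(-75*log(theta + 1) - 201*log(theta + 3) + 30*log(theta**2 + 3) + 62*sqrt(3)*atan(sqrt(3)*theta/3))/288 + C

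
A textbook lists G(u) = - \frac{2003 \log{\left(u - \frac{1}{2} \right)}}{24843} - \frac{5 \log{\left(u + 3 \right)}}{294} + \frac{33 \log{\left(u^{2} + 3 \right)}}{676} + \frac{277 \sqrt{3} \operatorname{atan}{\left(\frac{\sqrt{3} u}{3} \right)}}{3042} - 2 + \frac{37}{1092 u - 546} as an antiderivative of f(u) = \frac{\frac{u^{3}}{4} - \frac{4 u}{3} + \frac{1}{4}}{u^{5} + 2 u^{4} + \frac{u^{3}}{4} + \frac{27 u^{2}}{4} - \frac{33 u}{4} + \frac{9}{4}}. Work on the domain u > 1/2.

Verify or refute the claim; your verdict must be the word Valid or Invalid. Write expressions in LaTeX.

d/du[G] = \frac{3 u^{3} - 16 u + 3}{12 u^{5} + 24 u^{4} + 3 u^{3} + 81 u^{2} - 99 u + 27}
This equals f(u) exactly, so the claim holds.

Valid - the claim checks out under differentiation.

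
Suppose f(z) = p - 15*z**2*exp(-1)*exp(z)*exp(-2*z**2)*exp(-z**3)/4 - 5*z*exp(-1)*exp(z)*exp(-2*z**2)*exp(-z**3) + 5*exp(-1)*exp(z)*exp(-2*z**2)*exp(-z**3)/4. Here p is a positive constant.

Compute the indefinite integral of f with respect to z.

The integrand splits into summands that can be handled one at a time.
Check: d/dz[p*z + 5*exp(-1)*exp(z)*exp(-2*z**2)*exp(-z**3)/4] = (4*exp(1)*p*exp(2*z**2)*exp(z**3) - 15*z**2*exp(z) - 20*z*exp(z) + 5*exp(z))*exp(-1)*exp(-2*z**2)*exp(-z**3)/4, which equals f(z).

F(z) = p*z + 5*exp(-1)*exp(z)*exp(-2*z**2)*exp(-z**3)/4 + C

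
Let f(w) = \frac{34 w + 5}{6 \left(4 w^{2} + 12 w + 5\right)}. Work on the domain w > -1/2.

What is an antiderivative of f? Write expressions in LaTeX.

An antiderivative is F(w) = - \frac{- 20 \log{\left(w + \frac{5}{2} \right)} + 3 \log{\left(2 w + 1 \right)}}{12}.

Since d/dw undoes antidifferentiation here, F'(w) = f(w) is required of F(w).
Check: d/dw[- \frac{- 20 \log{\left(w + \frac{5}{2} \right)} + 3 \log{\left(2 w + 1 \right)}}{12}] = \frac{34 w + 5}{24 w^{2} + 72 w + 30}, which equals f(w).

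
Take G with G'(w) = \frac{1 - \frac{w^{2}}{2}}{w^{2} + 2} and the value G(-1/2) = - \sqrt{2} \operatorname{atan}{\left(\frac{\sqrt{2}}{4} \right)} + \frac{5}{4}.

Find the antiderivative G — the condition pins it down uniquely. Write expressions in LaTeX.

For G(w) to be correct, d/dw[G] must agree with the stated G'(w) identically.
A general antiderivative is - \frac{w}{2} + \sqrt{2} \operatorname{atan}{\left(\frac{\sqrt{2} w}{2} \right)} + C.
The condition gives C = - \sqrt{2} \operatorname{atan}{\left(\frac{\sqrt{2}}{4} \right)} + \frac{5}{4} - (- \sqrt{2} \operatorname{atan}{\left(\frac{\sqrt{2}}{4} \right)} + \frac{1}{4}) = 1.
So G(w) = - \frac{w - 2 \sqrt{2} \operatorname{atan}{\left(\frac{\sqrt{2} w}{2} \right)} - 2}{2}.
Check: d/dw[- \frac{w - 2 \sqrt{2} \operatorname{atan}{\left(\frac{\sqrt{2} w}{2} \right)} - 2}{2}] = \frac{2 - w^{2}}{2 w^{2} + 4}, which equals G'(w).

G(w) = - \frac{w - 2 \sqrt{2} \operatorname{atan}{\left(\frac{\sqrt{2} w}{2} \right)} - 2}{2}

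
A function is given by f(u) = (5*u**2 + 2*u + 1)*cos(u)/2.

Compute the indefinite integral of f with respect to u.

For F(u) to be correct the identity F'(u) - f(u) = 0 must hold.
Check: d/du[5*u**2*sin(u)/2 + u*sin(u) + 5*u*cos(u) - 9*sin(u)/2 + cos(u)] = 5*u**2*cos(u)/2 + u*cos(u) + cos(u)/2, which equals f(u).

F(u) = 5*u**2*sin(u)/2 + u*sin(u) + 5*u*cos(u) - 9*sin(u)/2 + cos(u) + C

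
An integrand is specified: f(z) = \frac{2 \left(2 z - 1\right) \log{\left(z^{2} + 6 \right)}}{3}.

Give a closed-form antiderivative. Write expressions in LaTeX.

An antiderivative is F(z) = \frac{2 z^{2} \log{\left(z^{2} + 6 \right)}}{3} - \frac{2 z^{2}}{3} - \frac{2 z \log{\left(z^{2} + 6 \right)}}{3} + \frac{4 z}{3} + 4 \log{\left(z^{2} + 6 \right)} - \frac{4 \sqrt{6} \operatorname{atan}{\left(\frac{\sqrt{6} z}{6} \right)}}{3}.

A first test for any F(z): its z-derivative must equal f(z) identically.
Check: d/dz[\frac{2 z^{2} \log{\left(z^{2} + 6 \right)}}{3} - \frac{2 z^{2}}{3} - \frac{2 z \log{\left(z^{2} + 6 \right)}}{3} + \frac{4 z}{3} + 4 \log{\left(z^{2} + 6 \right)} - \frac{4 \sqrt{6} \operatorname{atan}{\left(\frac{\sqrt{6} z}{6} \right)}}{3}] = \frac{4 z \log{\left(z^{2} + 6 \right)}}{3} - \frac{2 \log{\left(z^{2} + 6 \right)}}{3}, which equals f(z).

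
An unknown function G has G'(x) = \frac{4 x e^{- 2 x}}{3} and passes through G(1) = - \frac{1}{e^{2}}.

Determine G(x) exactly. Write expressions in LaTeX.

G(x) = \frac{\left(- 2 x - 1\right) e^{- 2 x}}{3}

Recognize the product-rule pattern: G'(x) = u'v + uv' with u = - \frac{2 x}{3} - \frac{1}{3}, v = e^{- 2 x}, so integration by parts undoes it.
A general antiderivative is \frac{\left(- 2 x - 1\right) e^{- 2 x}}{3} + C.
The condition gives C = - \frac{1}{e^{2}} - (- \frac{1}{e^{2}}) = 0.
So G(x) = \frac{\left(- 2 x - 1\right) e^{- 2 x}}{3}.
Check: d/dx[\frac{\left(- 2 x - 1\right) e^{- 2 x}}{3}] = \frac{4 x e^{- 2 x}}{3} = G'(x).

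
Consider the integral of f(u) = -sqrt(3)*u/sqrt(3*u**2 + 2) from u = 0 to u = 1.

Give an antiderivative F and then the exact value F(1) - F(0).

Antiderivative: F(u) = -sqrt(u**2 + 2/3); value = -sqrt(15)/3 + sqrt(6)/3

The substitution w = u**2 + 2/3 works: f is exactly (dF/dw)*(dw/du) for that inner function.
F(u) = -sqrt(u**2 + 2/3) is an antiderivative of f.
Check: d/du[-sqrt(u**2 + 2/3)] = -sqrt(3)*u/sqrt(3*u**2 + 2) = f(u).
F(1) = -sqrt(15)/3; F(0) = -sqrt(6)/3.
Integral = F(1) - F(0) = -sqrt(15)/3 + sqrt(6)/3.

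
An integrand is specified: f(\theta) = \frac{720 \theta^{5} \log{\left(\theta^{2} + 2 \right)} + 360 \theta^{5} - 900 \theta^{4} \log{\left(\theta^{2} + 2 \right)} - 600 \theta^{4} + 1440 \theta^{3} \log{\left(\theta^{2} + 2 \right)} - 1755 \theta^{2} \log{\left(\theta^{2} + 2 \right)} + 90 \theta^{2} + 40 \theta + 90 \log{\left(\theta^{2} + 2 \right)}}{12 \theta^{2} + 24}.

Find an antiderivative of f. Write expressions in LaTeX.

f has the shape u'v + uv' for u = 15 \theta^{4} - 25 \theta^{3} + \frac{15 \theta}{4} + \frac{5}{3} and v = \log{\left(\theta^{2} + 2 \right)} — it is the derivative of the product u*v.
Check: d/d\theta[5 \left(3 \theta^{4} - 5 \theta^{3} + \frac{3 \theta}{4} + \frac{1}{3}\right) \log{\left(\theta^{2} + 2 \right)}] = \frac{720 \theta^{5} \log{\left(\theta^{2} + 2 \right)} + 360 \theta^{5} - 900 \theta^{4} \log{\left(\theta^{2} + 2 \right)} - 600 \theta^{4} + 1440 \theta^{3} \log{\left(\theta^{2} + 2 \right)} - 1755 \theta^{2} \log{\left(\theta^{2} + 2 \right)} + 90 \theta^{2} + 40 \theta + 90 \log{\left(\theta^{2} + 2 \right)}}{12 \theta^{2} + 24} = f(\theta).

An antiderivative is F(\theta) = 5 \left(3 \theta^{4} - 5 \theta^{3} + \frac{3 \theta}{4} + \frac{1}{3}\right) \log{\left(\theta^{2} + 2 \right)}.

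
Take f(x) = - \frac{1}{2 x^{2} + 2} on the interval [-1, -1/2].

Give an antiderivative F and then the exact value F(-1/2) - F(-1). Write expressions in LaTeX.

Antiderivative: F(x) = - \frac{\operatorname{atan}{\left(x \right)}}{2}; value = - \frac{\pi}{8} + \frac{\operatorname{atan}{\left(\frac{1}{2} \right)}}{2}

Any candidate F(x) must reproduce f(x) exactly when differentiated.
F(x) = - \frac{\operatorname{atan}{\left(x \right)}}{2} is an antiderivative of f.
Check: d/dx[- \frac{\operatorname{atan}{\left(x \right)}}{2}] = - \frac{1}{2 x^{2} + 2} = f(x).
F(-1/2) = \frac{\operatorname{atan}{\left(\frac{1}{2} \right)}}{2}; F(-1) = \frac{\pi}{8}.
Integral = F(-1/2) - F(-1) = - \frac{\pi}{8} + \frac{\operatorname{atan}{\left(\frac{1}{2} \right)}}{2}.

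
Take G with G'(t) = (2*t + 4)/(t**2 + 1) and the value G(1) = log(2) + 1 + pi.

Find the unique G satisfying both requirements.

G(t) = log(t**2 + 1) + 4*atan(t) + 1

Differentiate the proposed G(t) back; it has to land on the given G'(t).
A general antiderivative is log(t**2 + 1) + 4*atan(t) + C.
The condition gives C = log(2) + 1 + pi - (log(2) + pi) = 1.
So G(t) = log(t**2 + 1) + 4*atan(t) + 1.
Check: d/dt[log(t**2 + 1) + 4*atan(t) + 1] = (2*t + 4)/(t**2 + 1) = G'(t).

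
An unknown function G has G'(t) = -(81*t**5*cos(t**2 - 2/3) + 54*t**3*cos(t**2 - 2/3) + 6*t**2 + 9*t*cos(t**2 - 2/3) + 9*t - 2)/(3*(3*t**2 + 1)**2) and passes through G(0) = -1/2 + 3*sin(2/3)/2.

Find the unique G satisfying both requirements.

G(t) = -(27*t**2*sin(t**2 - 2/3) + 18*t**2 - 4*t + 9*sin(t**2 - 2/3) + 3)/(6*(3*t**2 + 1))

Recover the given G'(t) by differentiating a candidate G(t); any mismatch rules it out.
A general antiderivative is (2*t/3 + 1/2)/(3*t**2 + 1) - 3*sin(t**2 - 2/3)/2 + C.
The condition gives C = -1/2 + 3*sin(2/3)/2 - (1/2 + 3*sin(2/3)/2) = -1.
So G(t) = -(27*t**2*sin(t**2 - 2/3) + 18*t**2 - 4*t + 9*sin(t**2 - 2/3) + 3)/(6*(3*t**2 + 1)).
Check: d/dt[-(27*t**2*sin(t**2 - 2/3) + 18*t**2 - 4*t + 9*sin(t**2 - 2/3) + 3)/(6*(3*t**2 + 1))] = (-81*t**5*cos(t**2 - 2/3) - 54*t**3*cos(t**2 - 2/3) - 6*t**2 - 9*t*cos(t**2 - 2/3) - 9*t + 2)/(27*t**4 + 18*t**2 + 3), which equals G'(t).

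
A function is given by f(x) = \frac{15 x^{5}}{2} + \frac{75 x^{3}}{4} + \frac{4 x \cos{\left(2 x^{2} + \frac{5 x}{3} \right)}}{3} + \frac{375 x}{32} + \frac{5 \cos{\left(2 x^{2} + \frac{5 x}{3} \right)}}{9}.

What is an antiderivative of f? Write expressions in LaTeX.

An antiderivative is F(x) = \frac{960 x^{6} + 3600 x^{4} + 4500 x^{2} + 256 \sin{\left(2 x^{2} + \frac{5 x}{3} \right)} + 1875}{768}.

Integrate term by term and add the pieces.
Check: d/dx[\frac{960 x^{6} + 3600 x^{4} + 4500 x^{2} + 256 \sin{\left(2 x^{2} + \frac{5 x}{3} \right)} + 1875}{768}] = \frac{15 x^{5}}{2} + \frac{75 x^{3}}{4} + \frac{4 x \cos{\left(2 x^{2} + \frac{5 x}{3} \right)}}{3} + \frac{375 x}{32} + \frac{5 \cos{\left(2 x^{2} + \frac{5 x}{3} \right)}}{9} = f(x).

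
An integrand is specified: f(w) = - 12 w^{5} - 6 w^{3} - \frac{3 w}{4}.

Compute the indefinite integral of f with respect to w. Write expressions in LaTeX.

f matches the chain-rule pattern g'(h)*h' with inner function h(w) = - 2 w^{2} - \frac{1}{2}; substituting u = h(w) collapses the integral.
Check: d/dw[\frac{\left(- 2 w^{2} - \frac{1}{2}\right)^{3}}{4}] = - 12 w^{5} - 6 w^{3} - \frac{3 w}{4} = f(w).

F(w) = \frac{\left(- 2 w^{2} - \frac{1}{2}\right)^{3}}{4} + C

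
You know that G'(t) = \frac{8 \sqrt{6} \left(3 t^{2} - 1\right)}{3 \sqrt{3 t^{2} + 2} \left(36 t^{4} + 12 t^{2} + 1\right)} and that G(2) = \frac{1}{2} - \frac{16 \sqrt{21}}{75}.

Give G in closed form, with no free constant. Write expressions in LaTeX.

A first test for any G(t): its t-derivative must equal the given G'(t).
A general antiderivative is - \frac{2 t \sqrt{2 t^{2} + \frac{4}{3}}}{3 t^{2} + \frac{1}{2}} + C.
The condition gives C = \frac{1}{2} - \frac{16 \sqrt{21}}{75} - (- \frac{16 \sqrt{21}}{75}) = \frac{1}{2}.
So G(t) = \frac{18 t^{2} - 8 \sqrt{6} t \sqrt{3 t^{2} + 2} + 3}{6 \left(6 t^{2} + 1\right)}.
Check: d/dt[\frac{18 t^{2} - 8 \sqrt{6} t \sqrt{3 t^{2} + 2} + 3}{6 \left(6 t^{2} + 1\right)}] = \frac{24 \sqrt{6} t^{2} - 8 \sqrt{6}}{108 t^{4} \sqrt{3 t^{2} + 2} + 36 t^{2} \sqrt{3 t^{2} + 2} + 3 \sqrt{3 t^{2} + 2}}, which equals G'(t).

G(t) = \frac{18 t^{2} - 8 \sqrt{6} t \sqrt{3 t^{2} + 2} + 3}{6 \left(6 t^{2} + 1\right)}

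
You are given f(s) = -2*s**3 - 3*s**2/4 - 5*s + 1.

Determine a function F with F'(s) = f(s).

An antiderivative is F(s) = -s**4/2 - s**3/4 - 5*s**2/2 + s.

Integrate term by term and add the pieces.
Check: d/ds[-s**4/2 - s**3/4 - 5*s**2/2 + s] = -2*s**3 - 3*s**2/4 - 5*s + 1 = f(s).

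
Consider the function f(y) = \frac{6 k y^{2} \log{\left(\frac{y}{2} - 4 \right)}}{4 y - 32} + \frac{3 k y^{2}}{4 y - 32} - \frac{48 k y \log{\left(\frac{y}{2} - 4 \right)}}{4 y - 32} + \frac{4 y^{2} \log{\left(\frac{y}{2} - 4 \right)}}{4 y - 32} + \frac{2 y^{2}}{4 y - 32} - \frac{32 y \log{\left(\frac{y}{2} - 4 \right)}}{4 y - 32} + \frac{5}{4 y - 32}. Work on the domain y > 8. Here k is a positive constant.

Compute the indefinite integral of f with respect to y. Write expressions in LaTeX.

F(y) = - \frac{3 \left(- k y^{2} - \frac{2 y^{2}}{3} - \frac{5}{3}\right) \log{\left(\frac{y}{2} - 4 \right)}}{4} + C

f has the shape u'v + uv' for u = \frac{3 k y^{2}}{4} + \frac{y^{2}}{2} + \frac{5}{4} and v = \log{\left(\frac{y}{2} - 4 \right)} — it is the derivative of the product u*v.
Check: d/dy[- \frac{3 \left(- k y^{2} - \frac{2 y^{2}}{3} - \frac{5}{3}\right) \log{\left(\frac{y}{2} - 4 \right)}}{4}] = \frac{6 k y^{2} \log{\left(\frac{y}{2} - 4 \right)} + 3 k y^{2} - 48 k y \log{\left(\frac{y}{2} - 4 \right)} + 4 y^{2} \log{\left(\frac{y}{2} - 4 \right)} + 2 y^{2} - 32 y \log{\left(\frac{y}{2} - 4 \right)} + 5}{4 y - 32}, which equals f(y).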